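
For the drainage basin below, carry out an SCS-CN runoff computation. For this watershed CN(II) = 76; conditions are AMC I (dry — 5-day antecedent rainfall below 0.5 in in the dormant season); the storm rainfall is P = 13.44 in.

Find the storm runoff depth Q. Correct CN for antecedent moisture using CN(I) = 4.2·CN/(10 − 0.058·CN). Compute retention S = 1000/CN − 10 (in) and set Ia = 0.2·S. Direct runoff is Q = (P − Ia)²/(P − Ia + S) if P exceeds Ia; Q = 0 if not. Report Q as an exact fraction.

Q = 98446084/13442975 in ≈ 7.323 in

Adjust CN=76 to AMC I: 4.2·76/(10 − 0.058·76) → (1596/5) ÷ (699/125) = 13300/233 ≈ 57.082
S = 1000/(13300/233) − 10 = 1000/133 in ≈ 7.519 in
Ia = 0.2S: 0.2·7.519 = 1.504 in (exactly 200/133)
Since P=13.440 > Ia=1.504: effective rainfall P−Ia = 39688/3325 in
Q: (39688/3325)² ÷ (64688/3325) = 98446084/13442975 in (≈ 7.323 in)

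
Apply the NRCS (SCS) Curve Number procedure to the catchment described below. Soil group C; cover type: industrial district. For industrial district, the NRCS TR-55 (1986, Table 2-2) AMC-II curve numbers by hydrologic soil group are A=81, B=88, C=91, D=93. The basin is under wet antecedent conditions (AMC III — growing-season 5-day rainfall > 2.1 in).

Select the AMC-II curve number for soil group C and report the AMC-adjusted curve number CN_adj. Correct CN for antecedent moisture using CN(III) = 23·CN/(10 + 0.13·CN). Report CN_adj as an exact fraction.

CN_adj = 209300/2183 ≈ 95.877

NRCS table: industrial district, soil group C → CN(II) = 91
CN(III) from CN(II)=91: (23·91)/(10 + 0.13·91) = 209300/2183 ≈ 95.877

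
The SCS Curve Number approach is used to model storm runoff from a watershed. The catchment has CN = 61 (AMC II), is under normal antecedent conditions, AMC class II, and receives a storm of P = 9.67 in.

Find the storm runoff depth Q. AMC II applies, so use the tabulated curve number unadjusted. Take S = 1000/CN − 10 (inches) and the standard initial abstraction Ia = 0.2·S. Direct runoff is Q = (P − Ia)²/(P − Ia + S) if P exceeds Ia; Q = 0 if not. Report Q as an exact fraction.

AMC II — tabulated CN = 61 applies directly.
Retention S: 1000/CN − 10 with CN=61.000 → S = 390/61 ≈ 6.393 in
Initial abstraction Ia = S/5 = (390/61)/5 = 78/61 ≈ 1.279 in
Excess rainfall: 9.670 − 1.279 = 8.391 in; P > Ia so Q > 0
Runoff Q = (P−Ia)²/(P−Ia+S) = (8.391)²/(8.391+6.393) = 2620108969/550140700 ≈ 4.763 in

Q = 2620108969/550140700 in ≈ 4.763 in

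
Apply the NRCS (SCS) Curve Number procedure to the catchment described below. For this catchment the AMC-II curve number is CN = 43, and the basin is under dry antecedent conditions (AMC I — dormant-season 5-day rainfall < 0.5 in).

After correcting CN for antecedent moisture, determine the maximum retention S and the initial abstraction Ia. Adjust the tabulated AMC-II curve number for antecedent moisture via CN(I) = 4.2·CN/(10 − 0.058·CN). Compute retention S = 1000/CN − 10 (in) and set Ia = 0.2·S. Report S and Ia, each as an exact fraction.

CN(I) from CN(II)=43: (4.2·43)/(10 − 0.058·43) = 30100/1251 ≈ 24.061
Max retention: S = 1000/(30100/1251) − 10 = 9500/301 in (≈ 31.561 in)
Ia = 0.2·(9500/301) = 1900/301 in ≈ 6.312 in

S = 9500/301 in ≈ 31.561 in; Ia = 1900/301 in ≈ 6.312 in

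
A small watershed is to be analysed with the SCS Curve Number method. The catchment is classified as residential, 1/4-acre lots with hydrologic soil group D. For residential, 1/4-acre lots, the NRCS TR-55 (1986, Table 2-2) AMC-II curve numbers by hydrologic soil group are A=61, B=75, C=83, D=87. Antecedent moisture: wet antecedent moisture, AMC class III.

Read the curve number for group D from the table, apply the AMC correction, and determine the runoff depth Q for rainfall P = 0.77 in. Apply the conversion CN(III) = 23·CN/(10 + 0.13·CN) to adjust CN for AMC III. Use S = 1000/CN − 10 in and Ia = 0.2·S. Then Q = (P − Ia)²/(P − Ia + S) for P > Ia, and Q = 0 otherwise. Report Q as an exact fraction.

NRCS table: residential, 1/4-acre lots, soil group D → CN(II) = 87
Wet (AMC III): CN(III) = 23·87/(10 + 0.13·87) = 2001/(2131/100) = 200100/2131 ≈ 93.900
Retention S: 1000/CN − 10 with CN=93.900 → S = 1300/2001 ≈ 0.650 in
Ia = 0.2S: 0.2·0.650 = 0.130 in (exactly 260/2001)
Excess rainfall: 0.770 − 0.130 = 0.640 in; P > Ia so Q > 0
Runoff Q = (P−Ia)²/(P−Ia+S) = (0.640)²/(0.640+0.650) = 16403717929/51641207700 ≈ 0.318 in

Q = 16403717929/51641207700 in ≈ 0.318 in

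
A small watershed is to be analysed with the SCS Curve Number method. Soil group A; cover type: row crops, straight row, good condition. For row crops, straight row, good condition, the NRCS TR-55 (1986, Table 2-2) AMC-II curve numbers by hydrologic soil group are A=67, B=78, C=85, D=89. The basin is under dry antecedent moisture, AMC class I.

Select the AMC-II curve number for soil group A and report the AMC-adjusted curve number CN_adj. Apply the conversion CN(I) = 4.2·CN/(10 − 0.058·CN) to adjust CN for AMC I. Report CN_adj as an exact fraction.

NRCS table: row crops, straight row, good condition, soil group A → CN(II) = 67
Adjust CN=67 to AMC I: 4.2·67/(10 − 0.058·67) → (1407/5) ÷ (3057/500) = 46900/1019 ≈ 46.026

CN_adj = 46900/1019 ≈ 46.026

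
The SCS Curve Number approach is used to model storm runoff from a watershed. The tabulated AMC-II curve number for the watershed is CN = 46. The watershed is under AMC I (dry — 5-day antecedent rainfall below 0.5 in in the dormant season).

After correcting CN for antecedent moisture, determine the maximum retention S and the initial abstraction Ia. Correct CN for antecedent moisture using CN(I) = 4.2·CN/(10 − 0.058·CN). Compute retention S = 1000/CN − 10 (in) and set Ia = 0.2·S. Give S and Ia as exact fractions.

Dry (AMC I): CN(I) = 4.2·46/(10 − 0.058·46) = (966/5)/(1833/250) = 16100/611 ≈ 26.350
Retention S: 1000/CN − 10 with CN=26.350 → S = 4500/161 ≈ 27.950 in
Initial abstraction Ia = S/5 = (4500/161)/5 = 900/161 ≈ 5.590 in

S = 4500/161 in ≈ 27.950 in; Ia = 900/161 in ≈ 5.590 in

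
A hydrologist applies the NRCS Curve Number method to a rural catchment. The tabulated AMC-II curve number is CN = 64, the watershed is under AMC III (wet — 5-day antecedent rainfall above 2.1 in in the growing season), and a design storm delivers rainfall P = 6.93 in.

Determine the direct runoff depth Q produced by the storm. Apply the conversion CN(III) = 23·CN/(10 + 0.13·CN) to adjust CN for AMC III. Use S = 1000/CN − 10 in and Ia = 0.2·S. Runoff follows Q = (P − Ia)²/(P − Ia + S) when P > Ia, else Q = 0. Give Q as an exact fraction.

Adjust CN=64 to AMC III: 23·64/(10 + 0.13·64) → 1472 ÷ (458/25) = 18400/229 ≈ 80.349
S = 1000/(18400/229) − 10 = 225/92 in ≈ 2.446 in
Initial abstraction Ia = S/5 = (225/92)/5 = 45/92 ≈ 0.489 in
Since P=6.930 > Ia=0.489: effective rainfall P−Ia = 7407/1150 in
Q = (7407/1150)²/((7407/1150) + 225/92) = (54863649/1322500)/(20439/2300) = 2031987/435275 in ≈ 4.668 in

Q = 2031987/435275 in ≈ 4.668 in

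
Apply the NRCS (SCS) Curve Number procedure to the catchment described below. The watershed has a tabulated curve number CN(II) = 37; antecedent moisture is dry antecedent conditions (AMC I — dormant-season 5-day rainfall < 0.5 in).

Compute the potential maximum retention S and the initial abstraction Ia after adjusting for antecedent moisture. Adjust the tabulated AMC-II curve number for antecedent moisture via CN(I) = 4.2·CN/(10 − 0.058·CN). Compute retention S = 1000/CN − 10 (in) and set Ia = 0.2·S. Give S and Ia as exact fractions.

S = 1500/37 in ≈ 40.541 in; Ia = 300/37 in ≈ 8.108 in

Adjust CN=37 to AMC I: 4.2·37/(10 − 0.058·37) → (777/5) ÷ (3927/500) = 3700/187 ≈ 19.786
Retention S: 1000/CN − 10 with CN=19.786 → S = 1500/37 ≈ 40.541 in
Ia = 0.2·(1500/37) = 300/37 in ≈ 8.108 in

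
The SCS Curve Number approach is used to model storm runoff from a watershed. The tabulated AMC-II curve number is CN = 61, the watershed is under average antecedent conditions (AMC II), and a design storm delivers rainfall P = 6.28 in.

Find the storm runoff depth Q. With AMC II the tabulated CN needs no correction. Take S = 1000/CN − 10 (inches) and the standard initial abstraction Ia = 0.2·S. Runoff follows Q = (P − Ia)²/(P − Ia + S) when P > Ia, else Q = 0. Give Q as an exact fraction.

AMC II — tabulated CN = 61 applies directly.
Max retention: S = 1000/61 − 10 = 390/61 in (≈ 6.393 in)
Ia = 0.2·(390/61) = 78/61 in ≈ 1.279 in
Since P=6.280 > Ia=1.279: effective rainfall P−Ia = 7627/1525 in
Q: (7627/1525)² ÷ (17377/1525) = 58171129/26499925 in (≈ 2.195 in)

Q = 58171129/26499925 in ≈ 2.195 in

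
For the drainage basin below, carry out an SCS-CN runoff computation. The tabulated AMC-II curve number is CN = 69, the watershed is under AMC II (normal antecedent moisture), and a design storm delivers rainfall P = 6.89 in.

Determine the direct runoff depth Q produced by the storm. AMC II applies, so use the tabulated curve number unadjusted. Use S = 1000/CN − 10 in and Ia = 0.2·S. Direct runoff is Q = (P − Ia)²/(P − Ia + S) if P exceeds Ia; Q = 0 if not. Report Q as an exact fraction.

AMC II — tabulated CN = 69 applies directly.
Retention S: 1000/CN − 10 with CN=69.000 → S = 310/69 ≈ 4.493 in
Ia = 0.2·(310/69) = 62/69 in ≈ 0.899 in
Since P=6.890 > Ia=0.899: effective rainfall P−Ia = 41341/6900 in
Q: (41341/6900)² ÷ (72341/6900) = 1709078281/499152900 in (≈ 3.424 in)

Q = 1709078281/499152900 in ≈ 3.424 in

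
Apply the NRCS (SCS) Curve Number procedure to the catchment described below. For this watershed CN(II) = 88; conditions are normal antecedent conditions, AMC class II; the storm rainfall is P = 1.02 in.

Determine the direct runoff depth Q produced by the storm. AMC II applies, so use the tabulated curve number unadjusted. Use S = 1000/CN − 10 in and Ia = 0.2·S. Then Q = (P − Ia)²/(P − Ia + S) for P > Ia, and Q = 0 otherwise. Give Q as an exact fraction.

Q = 18769/70950 in ≈ 0.265 in

Average conditions: CN = 88 (no AMC adjustment).
S = 1000/88 − 10 = 15/11 in ≈ 1.364 in
Ia = 0.2·(15/11) = 3/11 in ≈ 0.273 in
P − Ia = 1.020 − 0.273 = 411/550 ≈ 0.747 in (> 0, runoff occurs)
Q = (411/550)²/((411/550) + 15/11) = (168921/302500)/(1161/550) = 18769/70950 in ≈ 0.265 in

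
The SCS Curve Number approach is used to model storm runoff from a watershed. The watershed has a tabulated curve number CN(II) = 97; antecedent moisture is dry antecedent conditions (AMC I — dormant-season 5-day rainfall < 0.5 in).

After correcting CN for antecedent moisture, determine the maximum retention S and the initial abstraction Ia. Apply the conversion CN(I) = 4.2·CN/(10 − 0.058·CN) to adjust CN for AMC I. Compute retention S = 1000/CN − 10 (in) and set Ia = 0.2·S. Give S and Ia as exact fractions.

S = 500/679 in ≈ 0.736 in; Ia = 100/679 in ≈ 0.147 in

Adjust CN=97 to AMC I: 4.2·97/(10 − 0.058·97) → (2037/5) ÷ (2187/500) = 67900/729 ≈ 93.141
Max retention: S = 1000/(67900/729) − 10 = 500/679 in (≈ 0.736 in)
Ia = 0.2·(500/679) = 100/679 in ≈ 0.147 in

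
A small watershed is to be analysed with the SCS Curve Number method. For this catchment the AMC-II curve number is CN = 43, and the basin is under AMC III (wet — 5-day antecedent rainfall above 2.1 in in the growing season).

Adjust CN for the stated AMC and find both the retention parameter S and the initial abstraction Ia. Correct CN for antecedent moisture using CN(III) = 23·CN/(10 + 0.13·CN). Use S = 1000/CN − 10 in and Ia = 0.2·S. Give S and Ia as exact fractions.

S = 5700/989 in ≈ 5.763 in; Ia = 1140/989 in ≈ 1.153 in

Wet (AMC III): CN(III) = 23·43/(10 + 0.13·43) = 989/(1559/100) = 98900/1559 ≈ 63.438
Retention S: 1000/CN − 10 with CN=63.438 → S = 5700/989 ≈ 5.763 in
Ia = 0.2S: 0.2·5.763 = 1.153 in (exactly 1140/989)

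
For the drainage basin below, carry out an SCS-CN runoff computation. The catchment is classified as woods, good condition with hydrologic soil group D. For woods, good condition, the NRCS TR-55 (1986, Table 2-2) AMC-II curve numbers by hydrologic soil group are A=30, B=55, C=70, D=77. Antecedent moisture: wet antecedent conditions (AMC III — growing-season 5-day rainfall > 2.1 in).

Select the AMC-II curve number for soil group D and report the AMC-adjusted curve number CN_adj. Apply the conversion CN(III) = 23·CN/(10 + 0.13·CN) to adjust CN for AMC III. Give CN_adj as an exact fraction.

NRCS table: woods, good condition, soil group D → CN(II) = 77
Wet (AMC III): CN(III) = 23·77/(10 + 0.13·77) = 1771/(2001/100) = 7700/87 ≈ 88.506

CN_adj = 7700/87 ≈ 88.506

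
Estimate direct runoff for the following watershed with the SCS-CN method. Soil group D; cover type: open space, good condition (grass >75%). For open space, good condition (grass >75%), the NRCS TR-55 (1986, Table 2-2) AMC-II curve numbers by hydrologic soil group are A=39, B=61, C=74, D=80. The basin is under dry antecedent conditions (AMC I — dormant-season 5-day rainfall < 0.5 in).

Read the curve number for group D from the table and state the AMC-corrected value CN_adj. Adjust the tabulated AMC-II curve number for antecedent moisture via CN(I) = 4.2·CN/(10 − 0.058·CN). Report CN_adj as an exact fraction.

NRCS table: open space, good condition (grass >75%), soil group D → CN(II) = 80
Dry (AMC I): CN(I) = 4.2·80/(10 − 0.058·80) = 336/(134/25) = 4200/67 ≈ 62.687

CN_adj = 4200/67 ≈ 62.687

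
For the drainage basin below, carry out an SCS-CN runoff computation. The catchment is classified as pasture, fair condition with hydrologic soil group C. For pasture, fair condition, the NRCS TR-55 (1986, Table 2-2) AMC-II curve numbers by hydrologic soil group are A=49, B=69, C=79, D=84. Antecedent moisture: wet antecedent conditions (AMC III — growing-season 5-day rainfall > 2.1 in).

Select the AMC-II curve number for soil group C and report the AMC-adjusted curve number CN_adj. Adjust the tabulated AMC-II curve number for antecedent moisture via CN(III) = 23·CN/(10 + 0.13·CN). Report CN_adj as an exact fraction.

CN_adj = 181700/2027 ≈ 89.640

NRCS table: pasture, fair condition, soil group C → CN(II) = 79
CN(III) from CN(II)=79: (23·79)/(10 + 0.13·79) = 181700/2027 ≈ 89.640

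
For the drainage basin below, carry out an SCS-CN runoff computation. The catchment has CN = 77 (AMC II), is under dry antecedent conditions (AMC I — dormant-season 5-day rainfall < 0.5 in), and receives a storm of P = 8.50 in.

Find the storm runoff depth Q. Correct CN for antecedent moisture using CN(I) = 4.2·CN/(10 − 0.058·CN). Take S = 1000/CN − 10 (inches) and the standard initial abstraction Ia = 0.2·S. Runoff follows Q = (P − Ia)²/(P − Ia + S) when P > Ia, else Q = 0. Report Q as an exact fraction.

Q = 523906321/148405026 in ≈ 3.530 in

Adjust CN=77 to AMC I: 4.2·77/(10 − 0.058·77) → (1617/5) ÷ (2767/500) = 161700/2767 ≈ 58.439
S = 1000/(161700/2767) − 10 = 11500/1617 in ≈ 7.112 in
Initial abstraction Ia = S/5 = (11500/1617)/5 = 2300/1617 ≈ 1.422 in
Since P=8.500 > Ia=1.422: effective rainfall P−Ia = 22889/3234 in
Q: (22889/3234)² ÷ (45889/3234) = 523906321/148405026 in (≈ 3.530 in)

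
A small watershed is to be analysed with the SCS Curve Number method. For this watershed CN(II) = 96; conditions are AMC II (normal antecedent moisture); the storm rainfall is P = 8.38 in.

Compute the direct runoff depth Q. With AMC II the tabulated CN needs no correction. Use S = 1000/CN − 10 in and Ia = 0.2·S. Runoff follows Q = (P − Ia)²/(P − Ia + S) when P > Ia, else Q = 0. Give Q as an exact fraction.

AMC II — tabulated CN = 96 applies directly.
S = 1000/96 − 10 = 5/12 in ≈ 0.417 in
Initial abstraction Ia = S/5 = (5/12)/5 = 1/12 ≈ 0.083 in
Excess rainfall: 8.380 − 0.083 = 8.297 in; P > Ia so Q > 0
Q: (2489/300)² ÷ (1307/150) = 6195121/784200 in (≈ 7.900 in)

Q = 6195121/784200 in ≈ 7.900 in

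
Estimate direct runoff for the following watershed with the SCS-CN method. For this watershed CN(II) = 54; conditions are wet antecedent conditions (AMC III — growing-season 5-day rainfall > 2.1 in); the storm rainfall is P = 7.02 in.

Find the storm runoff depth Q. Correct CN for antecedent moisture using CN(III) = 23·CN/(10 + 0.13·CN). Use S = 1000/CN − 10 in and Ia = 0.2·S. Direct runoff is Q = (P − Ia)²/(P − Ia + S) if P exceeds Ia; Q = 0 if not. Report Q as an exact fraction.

Wet (AMC III): CN(III) = 23·54/(10 + 0.13·54) = 1242/(851/50) = 2700/37 ≈ 72.973
S = 1000/(2700/37) − 10 = 100/27 in ≈ 3.704 in
Initial abstraction Ia = S/5 = (100/27)/5 = 20/27 ≈ 0.741 in
Excess rainfall: 7.020 − 0.741 = 6.279 in; P > Ia so Q > 0
Q = (8477/1350)²/((8477/1350) + 100/27) = (71859529/1822500)/(13477/1350) = 71859529/18193950 in ≈ 3.950 in

Q = 71859529/18193950 in ≈ 3.950 in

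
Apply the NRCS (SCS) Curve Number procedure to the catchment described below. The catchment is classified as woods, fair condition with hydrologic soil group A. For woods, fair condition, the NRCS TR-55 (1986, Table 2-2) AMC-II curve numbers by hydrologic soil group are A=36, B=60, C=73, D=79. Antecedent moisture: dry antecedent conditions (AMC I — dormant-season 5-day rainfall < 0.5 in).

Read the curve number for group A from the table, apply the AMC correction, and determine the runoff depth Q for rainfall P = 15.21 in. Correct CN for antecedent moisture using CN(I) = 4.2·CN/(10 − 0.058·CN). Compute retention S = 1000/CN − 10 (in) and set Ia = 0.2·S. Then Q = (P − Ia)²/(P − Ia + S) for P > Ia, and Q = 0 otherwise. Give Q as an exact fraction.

NRCS table: woods, fair condition, soil group A → CN(II) = 36
CN(I) from CN(II)=36: (4.2·36)/(10 − 0.058·36) = 18900/989 ≈ 19.110
Retention S: 1000/CN − 10 with CN=19.110 → S = 8000/189 ≈ 42.328 in
Initial abstraction Ia = S/5 = (8000/189)/5 = 1600/189 ≈ 8.466 in
Excess rainfall: 15.210 − 8.466 = 6.744 in; P > Ia so Q > 0
Runoff Q = (P−Ia)²/(P−Ia+S) = (6.744)²/(6.744+42.328) = 16248345961/17529164100 ≈ 0.927 in

Q = 16248345961/17529164100 in ≈ 0.927 in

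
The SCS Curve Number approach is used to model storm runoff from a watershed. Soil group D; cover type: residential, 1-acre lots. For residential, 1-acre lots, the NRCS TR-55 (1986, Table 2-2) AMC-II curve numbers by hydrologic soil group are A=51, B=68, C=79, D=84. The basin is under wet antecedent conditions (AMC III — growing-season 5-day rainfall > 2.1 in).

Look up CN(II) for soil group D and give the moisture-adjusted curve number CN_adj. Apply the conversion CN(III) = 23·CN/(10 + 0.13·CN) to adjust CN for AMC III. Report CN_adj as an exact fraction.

NRCS table: residential, 1-acre lots, soil group D → CN(II) = 84
Wet (AMC III): CN(III) = 23·84/(10 + 0.13·84) = 1932/(523/25) = 48300/523 ≈ 92.352

CN_adj = 48300/523 ≈ 92.352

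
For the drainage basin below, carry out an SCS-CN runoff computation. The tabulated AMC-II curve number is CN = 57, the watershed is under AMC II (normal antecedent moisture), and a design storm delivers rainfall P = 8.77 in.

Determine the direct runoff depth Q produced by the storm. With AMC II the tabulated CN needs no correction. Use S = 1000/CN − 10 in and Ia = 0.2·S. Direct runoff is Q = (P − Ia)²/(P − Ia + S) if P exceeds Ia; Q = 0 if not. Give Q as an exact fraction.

AMC II — tabulated CN = 57 applies directly.
Retention S: 1000/CN − 10 with CN=57.000 → S = 430/57 ≈ 7.544 in
Ia = 0.2·(430/57) = 86/57 in ≈ 1.509 in
Since P=8.770 > Ia=1.509: effective rainfall P−Ia = 41389/5700 in
Q = (41389/5700)²/((41389/5700) + 430/57) = (1713049321/32490000)/(84389/5700) = 1713049321/481017300 in ≈ 3.561 in

Q = 1713049321/481017300 in ≈ 3.561 in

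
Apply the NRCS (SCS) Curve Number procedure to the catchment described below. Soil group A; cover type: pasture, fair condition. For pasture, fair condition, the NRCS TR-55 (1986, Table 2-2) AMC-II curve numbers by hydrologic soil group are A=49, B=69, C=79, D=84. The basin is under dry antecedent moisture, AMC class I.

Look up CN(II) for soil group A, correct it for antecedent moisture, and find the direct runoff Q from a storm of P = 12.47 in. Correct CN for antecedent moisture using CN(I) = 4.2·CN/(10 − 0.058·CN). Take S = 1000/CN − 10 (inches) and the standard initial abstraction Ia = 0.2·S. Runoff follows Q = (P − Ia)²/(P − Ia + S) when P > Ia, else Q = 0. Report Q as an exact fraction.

Q = 66420113841/37994830300 in ≈ 1.748 in

NRCS table: pasture, fair condition, soil group A → CN(II) = 49
CN(I) from CN(II)=49: (4.2·49)/(10 − 0.058·49) = 34300/1193 ≈ 28.751
Max retention: S = 1000/(34300/1193) − 10 = 8500/343 in (≈ 24.781 in)
Ia = 0.2·(8500/343) = 1700/343 in ≈ 4.956 in
P − Ia = 12.470 − 4.956 = 257721/34300 ≈ 7.514 in (> 0, runoff occurs)
Q: (257721/34300)² ÷ (1107721/34300) = 66420113841/37994830300 in (≈ 1.748 in)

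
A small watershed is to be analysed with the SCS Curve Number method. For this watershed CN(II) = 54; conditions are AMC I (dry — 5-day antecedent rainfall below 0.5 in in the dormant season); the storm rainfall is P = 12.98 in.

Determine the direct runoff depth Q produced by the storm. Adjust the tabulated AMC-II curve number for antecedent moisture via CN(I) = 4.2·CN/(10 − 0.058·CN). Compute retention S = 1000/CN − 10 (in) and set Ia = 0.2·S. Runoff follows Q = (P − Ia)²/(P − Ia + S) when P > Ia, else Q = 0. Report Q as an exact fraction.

Q = 64000398289/23473318050 in ≈ 2.727 in

Adjust CN=54 to AMC I: 4.2·54/(10 − 0.058·54) → (1134/5) ÷ (1717/250) = 56700/1717 ≈ 33.023
Max retention: S = 1000/(56700/1717) − 10 = 11500/567 in (≈ 20.282 in)
Ia = 0.2·(11500/567) = 2300/567 in ≈ 4.056 in
Since P=12.980 > Ia=4.056: effective rainfall P−Ia = 252983/28350 in
Q: (252983/28350)² ÷ (827983/28350) = 64000398289/23473318050 in (≈ 2.727 in)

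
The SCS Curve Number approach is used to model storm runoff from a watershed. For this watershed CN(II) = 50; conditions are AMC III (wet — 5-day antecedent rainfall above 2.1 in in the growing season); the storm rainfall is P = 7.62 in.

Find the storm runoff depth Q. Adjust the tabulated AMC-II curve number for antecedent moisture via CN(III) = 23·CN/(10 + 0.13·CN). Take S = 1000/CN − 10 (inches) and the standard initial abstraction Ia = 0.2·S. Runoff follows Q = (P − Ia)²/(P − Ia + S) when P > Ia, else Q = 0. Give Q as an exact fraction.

Q = 60264169/14677450 in ≈ 4.106 in

Adjust CN=50 to AMC III: 23·50/(10 + 0.13·50) → 1150 ÷ (33/2) = 2300/33 ≈ 69.697
Max retention: S = 1000/(2300/33) − 10 = 100/23 in (≈ 4.348 in)
Ia = 0.2·(100/23) = 20/23 in ≈ 0.870 in
Since P=7.620 > Ia=0.870: effective rainfall P−Ia = 7763/1150 in
Q: (7763/1150)² ÷ (12763/1150) = 60264169/14677450 in (≈ 4.106 in)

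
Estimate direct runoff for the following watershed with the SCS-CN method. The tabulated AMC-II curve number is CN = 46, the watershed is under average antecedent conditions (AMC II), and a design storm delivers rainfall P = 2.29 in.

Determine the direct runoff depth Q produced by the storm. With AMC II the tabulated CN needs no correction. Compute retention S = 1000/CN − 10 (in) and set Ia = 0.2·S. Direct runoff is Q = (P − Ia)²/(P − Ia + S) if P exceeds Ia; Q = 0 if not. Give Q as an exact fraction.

Q = 0 in ≈ 0.000 in

AMC II — tabulated CN = 46 applies directly.
S = 1000/46 − 10 = 270/23 in ≈ 11.739 in
Ia = 0.2S: 0.2·11.739 = 2.348 in (exactly 54/23)
P = 2.290 ≤ Ia = 2.348 in: entire storm abstracted, Q = 0.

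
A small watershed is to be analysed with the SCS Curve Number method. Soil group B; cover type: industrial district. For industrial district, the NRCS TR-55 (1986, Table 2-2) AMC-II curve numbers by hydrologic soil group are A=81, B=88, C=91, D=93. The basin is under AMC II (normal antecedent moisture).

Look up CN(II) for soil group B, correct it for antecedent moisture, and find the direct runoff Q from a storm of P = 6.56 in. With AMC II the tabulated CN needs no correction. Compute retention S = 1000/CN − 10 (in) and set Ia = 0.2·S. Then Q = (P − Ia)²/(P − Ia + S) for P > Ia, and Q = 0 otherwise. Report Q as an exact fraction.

NRCS table: industrial district, soil group B → CN(II) = 88
AMC II — tabulated CN = 88 applies directly.
Max retention: S = 1000/88 − 10 = 15/11 in (≈ 1.364 in)
Ia = 0.2S: 0.2·1.364 = 0.273 in (exactly 3/11)
P − Ia = 6.560 − 0.273 = 1729/275 ≈ 6.287 in (> 0, runoff occurs)
Runoff Q = (P−Ia)²/(P−Ia+S) = (6.287)²/(6.287+1.364) = 2989441/578600 ≈ 5.167 in

Q = 2989441/578600 in ≈ 5.167 in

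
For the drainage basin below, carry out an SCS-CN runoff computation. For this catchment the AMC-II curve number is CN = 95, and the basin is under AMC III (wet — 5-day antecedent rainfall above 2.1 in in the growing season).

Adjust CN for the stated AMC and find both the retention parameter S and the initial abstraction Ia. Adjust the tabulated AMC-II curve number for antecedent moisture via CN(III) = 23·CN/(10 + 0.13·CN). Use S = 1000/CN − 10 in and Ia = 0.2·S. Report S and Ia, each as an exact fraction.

Wet (AMC III): CN(III) = 23·95/(10 + 0.13·95) = 2185/(447/20) = 43700/447 ≈ 97.763
S = 1000/(43700/447) − 10 = 100/437 in ≈ 0.229 in
Initial abstraction Ia = S/5 = (100/437)/5 = 20/437 ≈ 0.046 in

S = 100/437 in ≈ 0.229 in; Ia = 20/437 in ≈ 0.046 in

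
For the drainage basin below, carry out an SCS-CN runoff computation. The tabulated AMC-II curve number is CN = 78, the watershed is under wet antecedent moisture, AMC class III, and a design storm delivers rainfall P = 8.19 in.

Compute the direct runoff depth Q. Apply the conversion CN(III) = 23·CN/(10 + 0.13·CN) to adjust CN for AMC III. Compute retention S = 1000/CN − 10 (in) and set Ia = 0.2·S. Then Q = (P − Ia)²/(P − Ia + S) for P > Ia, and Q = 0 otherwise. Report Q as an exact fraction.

Adjust CN=78 to AMC III: 23·78/(10 + 0.13·78) → 1794 ÷ (1007/50) = 89700/1007 ≈ 89.076
Max retention: S = 1000/(89700/1007) − 10 = 1100/897 in (≈ 1.226 in)
Initial abstraction Ia = S/5 = (1100/897)/5 = 220/897 ≈ 0.245 in
P − Ia = 8.190 − 0.245 = 712643/89700 ≈ 7.945 in (> 0, runoff occurs)
Q = (712643/89700)²/((712643/89700) + 1100/897) = (507860045449/8046090000)/(822643/89700) = 507860045449/73791077100 in ≈ 6.882 in

Q = 507860045449/73791077100 in ≈ 6.882 in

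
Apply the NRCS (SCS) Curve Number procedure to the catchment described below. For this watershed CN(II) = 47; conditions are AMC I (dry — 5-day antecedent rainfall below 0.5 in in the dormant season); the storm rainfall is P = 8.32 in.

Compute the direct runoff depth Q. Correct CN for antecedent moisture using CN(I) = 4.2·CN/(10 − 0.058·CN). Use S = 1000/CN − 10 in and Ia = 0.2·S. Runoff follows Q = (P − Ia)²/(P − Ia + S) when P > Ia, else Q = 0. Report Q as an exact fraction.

Q = 331203601/1133964300 in ≈ 0.292 in

Dry (AMC I): CN(I) = 4.2·47/(10 − 0.058·47) = (987/5)/(3637/500) = 98700/3637 ≈ 27.138
Max retention: S = 1000/(98700/3637) − 10 = 26500/987 in (≈ 26.849 in)
Initial abstraction Ia = S/5 = (26500/987)/5 = 5300/987 ≈ 5.370 in
P − Ia = 8.320 − 5.370 = 72796/24675 ≈ 2.950 in (> 0, runoff occurs)
Q = (72796/24675)²/((72796/24675) + 26500/987) = (5299257616/608855625)/(735296/24675) = 331203601/1133964300 in ≈ 0.292 in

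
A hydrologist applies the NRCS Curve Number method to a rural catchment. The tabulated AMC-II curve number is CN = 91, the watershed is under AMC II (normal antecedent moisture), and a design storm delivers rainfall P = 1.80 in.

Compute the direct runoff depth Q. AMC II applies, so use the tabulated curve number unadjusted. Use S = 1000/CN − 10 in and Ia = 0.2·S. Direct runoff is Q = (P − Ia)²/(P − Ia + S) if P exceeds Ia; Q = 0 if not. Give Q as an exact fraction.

Q = 59049/59605 in ≈ 0.991 in

Average conditions: CN = 91 (no AMC adjustment).
Max retention: S = 1000/91 − 10 = 90/91 in (≈ 0.989 in)
Ia = 0.2S: 0.2·0.989 = 0.198 in (exactly 18/91)
Excess rainfall: 1.800 − 0.198 = 1.602 in; P > Ia so Q > 0
Q: (729/455)² ÷ (1179/455) = 59049/59605 in (≈ 0.991 in)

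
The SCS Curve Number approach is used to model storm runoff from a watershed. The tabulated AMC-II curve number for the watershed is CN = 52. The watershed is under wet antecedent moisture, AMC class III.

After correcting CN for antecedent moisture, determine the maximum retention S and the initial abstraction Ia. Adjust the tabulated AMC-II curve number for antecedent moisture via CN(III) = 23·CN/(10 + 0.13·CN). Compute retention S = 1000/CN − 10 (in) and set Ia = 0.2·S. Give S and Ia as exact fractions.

CN(III) from CN(II)=52: (23·52)/(10 + 0.13·52) = 29900/419 ≈ 71.360
S = 1000/(29900/419) − 10 = 1200/299 in ≈ 4.013 in
Initial abstraction Ia = S/5 = (1200/299)/5 = 240/299 ≈ 0.803 in

S = 1200/299 in ≈ 4.013 in; Ia = 240/299 in ≈ 0.803 in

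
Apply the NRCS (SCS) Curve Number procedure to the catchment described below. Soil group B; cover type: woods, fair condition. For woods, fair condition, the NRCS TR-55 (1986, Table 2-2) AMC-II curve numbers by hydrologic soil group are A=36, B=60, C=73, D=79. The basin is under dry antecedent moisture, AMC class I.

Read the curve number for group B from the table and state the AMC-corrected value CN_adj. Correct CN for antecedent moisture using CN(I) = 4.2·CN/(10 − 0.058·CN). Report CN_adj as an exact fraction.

NRCS table: woods, fair condition, soil group B → CN(II) = 60
Dry (AMC I): CN(I) = 4.2·60/(10 − 0.058·60) = 252/(163/25) = 6300/163 ≈ 38.650

CN_adj = 6300/163 ≈ 38.650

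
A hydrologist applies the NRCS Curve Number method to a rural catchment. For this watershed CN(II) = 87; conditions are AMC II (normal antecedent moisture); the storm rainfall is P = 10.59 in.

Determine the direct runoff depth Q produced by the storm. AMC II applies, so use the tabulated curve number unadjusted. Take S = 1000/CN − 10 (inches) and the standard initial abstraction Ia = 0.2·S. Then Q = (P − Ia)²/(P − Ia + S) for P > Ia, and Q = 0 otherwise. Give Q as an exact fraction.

Average conditions: CN = 87 (no AMC adjustment).
Retention S: 1000/CN − 10 with CN=87.000 → S = 130/87 ≈ 1.494 in
Ia = 0.2S: 0.2·1.494 = 0.299 in (exactly 26/87)
P − Ia = 10.590 − 0.299 = 89533/8700 ≈ 10.291 in (> 0, runoff occurs)
Q: (89533/8700)² ÷ (102533/8700) = 8016158089/892037100 in (≈ 8.986 in)

Q = 8016158089/892037100 in ≈ 8.986 in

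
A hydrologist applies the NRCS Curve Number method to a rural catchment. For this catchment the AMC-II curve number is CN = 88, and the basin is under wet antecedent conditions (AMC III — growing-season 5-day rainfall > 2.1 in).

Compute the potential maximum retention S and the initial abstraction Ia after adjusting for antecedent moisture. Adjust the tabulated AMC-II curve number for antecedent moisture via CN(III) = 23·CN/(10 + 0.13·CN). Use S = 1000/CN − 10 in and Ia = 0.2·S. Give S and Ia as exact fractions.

S = 150/253 in ≈ 0.593 in; Ia = 30/253 in ≈ 0.119 in

Adjust CN=88 to AMC III: 23·88/(10 + 0.13·88) → 2024 ÷ (536/25) = 6325/67 ≈ 94.403
Max retention: S = 1000/(6325/67) − 10 = 150/253 in (≈ 0.593 in)
Ia = 0.2S: 0.2·0.593 = 0.119 in (exactly 30/253)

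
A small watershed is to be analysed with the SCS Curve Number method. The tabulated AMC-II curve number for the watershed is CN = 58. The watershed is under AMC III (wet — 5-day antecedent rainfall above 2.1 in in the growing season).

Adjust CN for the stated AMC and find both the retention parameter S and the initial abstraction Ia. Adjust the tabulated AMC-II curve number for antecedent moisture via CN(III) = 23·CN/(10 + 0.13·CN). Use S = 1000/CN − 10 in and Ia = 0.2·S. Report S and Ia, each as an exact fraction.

S = 2100/667 in ≈ 3.148 in; Ia = 420/667 in ≈ 0.630 in

CN(III) from CN(II)=58: (23·58)/(10 + 0.13·58) = 66700/877 ≈ 76.055
S = 1000/(66700/877) − 10 = 2100/667 in ≈ 3.148 in
Ia = 0.2·(2100/667) = 420/667 in ≈ 0.630 in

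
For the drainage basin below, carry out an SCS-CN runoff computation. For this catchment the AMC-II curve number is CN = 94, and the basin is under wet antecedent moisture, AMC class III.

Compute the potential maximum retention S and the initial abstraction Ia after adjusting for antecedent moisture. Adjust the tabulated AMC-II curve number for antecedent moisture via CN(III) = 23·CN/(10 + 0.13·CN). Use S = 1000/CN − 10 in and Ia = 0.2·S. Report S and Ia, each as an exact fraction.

S = 300/1081 in ≈ 0.278 in; Ia = 60/1081 in ≈ 0.056 in

Adjust CN=94 to AMC III: 23·94/(10 + 0.13·94) → 2162 ÷ (1111/50) = 108100/1111 ≈ 97.300
S = 1000/(108100/1111) − 10 = 300/1081 in ≈ 0.278 in
Ia = 0.2S: 0.2·0.278 = 0.056 in (exactly 60/1081)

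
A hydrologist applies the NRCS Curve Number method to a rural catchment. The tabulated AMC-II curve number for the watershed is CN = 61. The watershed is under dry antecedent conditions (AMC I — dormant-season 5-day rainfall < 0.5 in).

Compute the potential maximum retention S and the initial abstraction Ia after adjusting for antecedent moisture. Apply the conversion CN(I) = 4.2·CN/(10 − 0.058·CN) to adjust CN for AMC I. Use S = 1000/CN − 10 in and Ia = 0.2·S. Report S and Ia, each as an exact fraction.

CN(I) from CN(II)=61: (4.2·61)/(10 − 0.058·61) = 42700/1077 ≈ 39.647
S = 1000/(42700/1077) − 10 = 6500/427 in ≈ 15.222 in
Ia = 0.2S: 0.2·15.222 = 3.044 in (exactly 1300/427)

S = 6500/427 in ≈ 15.222 in; Ia = 1300/427 in ≈ 3.044 in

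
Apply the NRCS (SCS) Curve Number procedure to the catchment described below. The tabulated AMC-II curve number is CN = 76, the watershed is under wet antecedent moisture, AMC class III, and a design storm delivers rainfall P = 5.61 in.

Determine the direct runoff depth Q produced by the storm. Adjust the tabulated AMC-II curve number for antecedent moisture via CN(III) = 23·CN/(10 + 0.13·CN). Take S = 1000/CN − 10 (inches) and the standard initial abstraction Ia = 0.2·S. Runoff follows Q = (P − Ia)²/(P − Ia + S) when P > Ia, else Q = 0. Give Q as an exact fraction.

Adjust CN=76 to AMC III: 23·76/(10 + 0.13·76) → 1748 ÷ (497/25) = 43700/497 ≈ 87.928
Max retention: S = 1000/(43700/497) − 10 = 600/437 in (≈ 1.373 in)
Ia = 0.2·(600/437) = 120/437 in ≈ 0.275 in
P − Ia = 5.610 − 0.275 = 233157/43700 ≈ 5.335 in (> 0, runoff occurs)
Runoff Q = (P−Ia)²/(P−Ia+S) = (5.335)²/(5.335+1.373) = 6040242961/1423440100 ≈ 4.243 in

Q = 6040242961/1423440100 in ≈ 4.243 in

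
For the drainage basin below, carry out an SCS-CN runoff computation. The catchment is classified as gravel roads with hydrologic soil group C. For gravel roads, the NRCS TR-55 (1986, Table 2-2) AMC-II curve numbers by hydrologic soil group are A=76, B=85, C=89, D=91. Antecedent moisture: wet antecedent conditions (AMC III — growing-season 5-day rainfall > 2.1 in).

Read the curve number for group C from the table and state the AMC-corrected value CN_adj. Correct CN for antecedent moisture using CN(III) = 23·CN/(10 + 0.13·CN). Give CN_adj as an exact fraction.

NRCS table: gravel roads, soil group C → CN(II) = 89
Adjust CN=89 to AMC III: 23·89/(10 + 0.13·89) → 2047 ÷ (2157/100) = 204700/2157 ≈ 94.900

CN_adj = 204700/2157 ≈ 94.900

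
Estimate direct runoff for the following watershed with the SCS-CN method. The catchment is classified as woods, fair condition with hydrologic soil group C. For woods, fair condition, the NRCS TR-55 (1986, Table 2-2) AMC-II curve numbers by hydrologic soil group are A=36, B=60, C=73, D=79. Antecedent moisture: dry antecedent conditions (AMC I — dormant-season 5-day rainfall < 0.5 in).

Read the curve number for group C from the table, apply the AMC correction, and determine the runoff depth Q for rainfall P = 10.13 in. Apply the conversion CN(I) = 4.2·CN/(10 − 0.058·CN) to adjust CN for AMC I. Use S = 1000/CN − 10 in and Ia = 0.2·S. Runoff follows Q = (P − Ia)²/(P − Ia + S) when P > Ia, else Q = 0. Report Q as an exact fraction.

Q = 182878535449/44847557300 in ≈ 4.078 in

NRCS table: woods, fair condition, soil group C → CN(II) = 73
Dry (AMC I): CN(I) = 4.2·73/(10 − 0.058·73) = (1533/5)/(2883/500) = 51100/961 ≈ 53.174
S = 1000/(51100/961) − 10 = 4500/511 in ≈ 8.806 in
Ia = 0.2·(4500/511) = 900/511 in ≈ 1.761 in
Excess rainfall: 10.130 − 1.761 = 8.369 in; P > Ia so Q > 0
Runoff Q = (P−Ia)²/(P−Ia+S) = (8.369)²/(8.369+8.806) = 182878535449/44847557300 ≈ 4.078 in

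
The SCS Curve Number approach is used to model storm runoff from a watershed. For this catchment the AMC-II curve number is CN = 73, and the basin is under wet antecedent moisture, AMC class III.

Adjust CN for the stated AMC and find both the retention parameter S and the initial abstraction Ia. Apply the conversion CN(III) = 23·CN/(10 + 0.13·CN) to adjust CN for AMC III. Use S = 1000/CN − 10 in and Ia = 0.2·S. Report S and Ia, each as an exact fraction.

S = 2700/1679 in ≈ 1.608 in; Ia = 540/1679 in ≈ 0.322 in

Adjust CN=73 to AMC III: 23·73/(10 + 0.13·73) → 1679 ÷ (1949/100) = 167900/1949 ≈ 86.147
S = 1000/(167900/1949) − 10 = 2700/1679 in ≈ 1.608 in
Initial abstraction Ia = S/5 = (2700/1679)/5 = 540/1679 ≈ 0.322 in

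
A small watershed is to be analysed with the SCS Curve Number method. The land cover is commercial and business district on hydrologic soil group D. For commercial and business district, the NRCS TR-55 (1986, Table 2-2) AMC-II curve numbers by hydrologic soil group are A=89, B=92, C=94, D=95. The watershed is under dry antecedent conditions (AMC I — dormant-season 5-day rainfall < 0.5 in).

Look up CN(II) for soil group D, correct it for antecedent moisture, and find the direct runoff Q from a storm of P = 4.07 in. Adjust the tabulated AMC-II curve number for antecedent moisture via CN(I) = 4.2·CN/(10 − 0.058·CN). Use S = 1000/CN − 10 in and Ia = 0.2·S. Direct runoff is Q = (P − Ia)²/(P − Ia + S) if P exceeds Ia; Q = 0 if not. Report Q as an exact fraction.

Q = 23223626449/8075480700 in ≈ 2.876 in

NRCS table: commercial and business district, soil group D → CN(II) = 95
Dry (AMC I): CN(I) = 4.2·95/(10 − 0.058·95) = 399/(449/100) = 39900/449 ≈ 88.864
Max retention: S = 1000/(39900/449) − 10 = 500/399 in (≈ 1.253 in)
Ia = 0.2S: 0.2·1.253 = 0.251 in (exactly 100/399)
Excess rainfall: 4.070 − 0.251 = 3.819 in; P > Ia so Q > 0
Q = (152393/39900)²/((152393/39900) + 500/399) = (23223626449/1592010000)/(202393/39900) = 23223626449/8075480700 in ≈ 2.876 in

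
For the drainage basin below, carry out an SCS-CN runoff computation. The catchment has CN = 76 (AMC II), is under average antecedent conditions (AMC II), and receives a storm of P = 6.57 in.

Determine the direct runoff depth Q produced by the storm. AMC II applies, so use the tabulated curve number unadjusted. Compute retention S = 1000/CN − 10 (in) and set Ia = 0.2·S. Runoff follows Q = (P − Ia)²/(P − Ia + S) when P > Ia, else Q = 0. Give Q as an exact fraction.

CN(II) = 76; AMC II needs no correction.
S = 1000/76 − 10 = 60/19 in ≈ 3.158 in
Ia = 0.2S: 0.2·3.158 = 0.632 in (exactly 12/19)
Since P=6.570 > Ia=0.632: effective rainfall P−Ia = 11283/1900 in
Runoff Q = (P−Ia)²/(P−Ia+S) = (5.938)²/(5.938+3.158) = 42435363/10945900 ≈ 3.877 in

Q = 42435363/10945900 in ≈ 3.877 in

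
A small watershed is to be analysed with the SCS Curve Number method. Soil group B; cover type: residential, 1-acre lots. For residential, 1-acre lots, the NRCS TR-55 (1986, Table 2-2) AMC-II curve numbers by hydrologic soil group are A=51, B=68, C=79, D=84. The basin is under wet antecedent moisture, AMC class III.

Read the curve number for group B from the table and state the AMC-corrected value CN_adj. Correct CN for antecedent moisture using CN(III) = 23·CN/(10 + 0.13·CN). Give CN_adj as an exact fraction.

CN_adj = 39100/471 ≈ 83.015

NRCS table: residential, 1-acre lots, soil group B → CN(II) = 68
Wet (AMC III): CN(III) = 23·68/(10 + 0.13·68) = 1564/(471/25) = 39100/471 ≈ 83.015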